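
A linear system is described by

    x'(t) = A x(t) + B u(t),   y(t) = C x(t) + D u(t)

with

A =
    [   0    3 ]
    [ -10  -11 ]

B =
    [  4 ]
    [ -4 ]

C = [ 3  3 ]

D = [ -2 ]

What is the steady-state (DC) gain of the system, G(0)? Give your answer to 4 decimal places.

G(0) = C(-A)^{-1}B + D = -C A^{-1} B + D.
det A = 30, so A^{-1} = (1/30)·adj(A) = [[-11/30, -1/10], [1/3, 0]]
A^{-1} B = [-16/15, 4/3]^T
C A^{-1} B = 4/5
G(0) = D - C A^{-1} B = -2 - (4/5) = -14/5 ≈ -2.8000

-2.8000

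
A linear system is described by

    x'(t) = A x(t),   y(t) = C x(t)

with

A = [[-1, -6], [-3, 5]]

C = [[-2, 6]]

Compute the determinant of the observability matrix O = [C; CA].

12

CA = [[-16, 42]]
Observability matrix O = [C; CA] = [[-2, 6], [-16, 42]]
det(O) = (-2)·42 - 6·(-16) = -84 - (-96) = 12
Since det(O) ≠ 0, rank(O) = 2 and the system is completely observable.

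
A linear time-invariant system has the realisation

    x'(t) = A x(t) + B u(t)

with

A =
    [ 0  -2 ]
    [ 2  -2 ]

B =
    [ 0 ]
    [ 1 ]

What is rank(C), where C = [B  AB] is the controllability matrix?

AB = [[-2], [-2]]
Controllability matrix C = [B  AB] = [[0, -2], [1, -2]]
det(C) = 0·(-2) - (-2)·1 = 0 - (-2) = 2 ≠ 0, so rank(C) = 2.
rank(C) = 2 = n, so the pair (A, B) is completely controllable.

2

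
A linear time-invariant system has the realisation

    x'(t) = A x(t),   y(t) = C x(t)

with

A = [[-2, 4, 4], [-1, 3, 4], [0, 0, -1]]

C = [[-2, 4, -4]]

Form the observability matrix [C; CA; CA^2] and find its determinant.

CA = [[0, 4, 12]]
CA^2 = [[-4, 12, 4]]
Observability matrix O = [C; CA; CA^2] = [[-2, 4, -4], [0, 4, 12], [-4, 12, 4]]
Expanding along the first row, det(O) = (-2)·(4·4 - 12·12) - 4·(0·4 - 12·(-4)) + (-4)·(0·12 - 4·(-4)) = (-2)·(-128) - 4·48 + (-4)·16 = 0
Since det(O) = 0, rank(O) < 3 and the system is not completely observable.

0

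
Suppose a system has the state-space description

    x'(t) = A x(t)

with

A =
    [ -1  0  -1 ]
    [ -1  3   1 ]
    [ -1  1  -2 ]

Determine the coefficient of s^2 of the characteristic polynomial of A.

0

Expand det(sI - A) for the 3×3 matrix.
p(s) = s^3 - 9s - 5.
(Check: constant term = det(-A) = (-1)^3 det A = -5; coefficient of s^2 = -tr A = 0.)
The coefficient of s^2 is 0.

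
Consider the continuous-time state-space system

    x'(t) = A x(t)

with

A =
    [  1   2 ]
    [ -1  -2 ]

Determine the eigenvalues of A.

-1, 0

det(sI - A) = s^2 - (tr A)s + det A, with tr A = 1 + (-2) = -1 and det A = 1·(-2) - 2·(-1) = -2 - (-2) = 0.
So p(s) = det(sI - A) = s^2 + s.
Factor s^2 + s: two numbers with sum -1 and product 0 are 0 and -1, so s^2 + s = s(s + 1).
Hence p(s) = s (s + 1), with roots -1, 0.
At least one eigenvalue has non-negative real part, so the system is not asymptotically stable.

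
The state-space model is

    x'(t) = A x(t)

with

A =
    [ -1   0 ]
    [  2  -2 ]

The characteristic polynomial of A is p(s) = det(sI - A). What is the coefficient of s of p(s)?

For a 2×2 matrix, det(sI - A) = s^2 - (tr A)s + det A.
tr A = -3, det A = 2.
So p(s) = s^2 + 3s + 2.
The coefficient of s is 3.

3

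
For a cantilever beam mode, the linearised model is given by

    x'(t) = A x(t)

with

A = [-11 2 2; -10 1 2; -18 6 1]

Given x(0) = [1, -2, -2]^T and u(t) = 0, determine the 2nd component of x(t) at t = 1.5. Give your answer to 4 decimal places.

det(sI - A) = s^3 - (tr A)s^2 + (M11 + M22 + M33)s - det A, where Mii is the 2×2 principal minor of A obtained by deleting row i and column i.
tr A = (-11) + 1 + 1 = -9; M11 = 1·1 - 2·6 = 1 - 12 = -11; M22 = (-11)·1 - 2·(-18) = -11 - (-36) = 25; M33 = (-11)·1 - 2·(-10) = -11 - (-20) = 9; sum of minors = 23.
det A = (-11)·(1·1 - 2·6) - 2·((-10)·1 - 2·(-18)) + 2·((-10)·6 - 1·(-18)) = (-11)·(-11) - 2·26 + 2·(-42) = -15.
So p(s) = det(sI - A) = s^3 + 9s^2 + 23s + 15.
Rational-root test: any integer root divides 15. Testing small divisors, s = -1 works: p(-1) = -1 + 9 + (-23) + 15 = 0, so (s + 1) is a factor.
Dividing, p(s) = (s + 1)(s^2 + 8s + 15).
Factor s^2 + 8s + 15: two numbers with sum -8 and product 15 are -3 and -5, so s^2 + 8s + 15 = (s + 3)(s + 5).
Hence p(s) = (s + 1) (s + 3) (s + 5), with roots -5, -3, -1.
The eigenvalues -5, -3, -1 are distinct and real, so A is diagonalisable and x(t) = e^{At} x(0) = V diag(e^{λ_i t}) V^{-1} x(0), where the columns of V are the eigenvectors.
λ = -5: A - (-5)I = [[-6, 2, 2], [-10, 6, 2], [-18, 6, 6]]. v must be orthogonal to every row; (row 1) × (row 2) = [-8, -8, -16], so take v_1 = [-1, -1, -2]^T.
λ = -3: A - (-3)I = [[-8, 2, 2], [-10, 4, 2], [-18, 6, 4]]. v must be orthogonal to every row; (row 1) × (row 2) = [-4, -4, -12], so take v_2 = [1, 1, 3]^T.
λ = -1: A - (-1)I = [[-10, 2, 2], [-10, 2, 2], [-18, 6, 2]]. v must be orthogonal to every row; (row 1) × (row 3) = [-8, -16, -24], so take v_3 = [-1, -2, -3]^T.
V = [v_1 v_2 v_3] = [[-1, 1, -1], [-1, 1, -2], [-2, 3, -3]] has det V = -1, so V^{-1} = adj(V)/det V = [[-3, 0, 1], [-1, -1, 1], [1, -1, 0]].
Modal coordinates z(0) = V^{-1} x(0): (-3)·1 + 0·(-2) + 1·(-2) = -5; (-1)·1 + (-1)·(-2) + 1·(-2) = -1; 1·1 + (-1)·(-2) + 0·(-2) = 3; so z(0) = [-5, -1, 3]^T.
x_2(t) = Σ_i (v_i)_2 · z_i(0) · e^{λ_i t} (row 2 of V times the modal terms).
x_2(1.5) = (-1)·(-5)·e^{-5·1.5} + 1·(-1)·e^{-3·1.5} + (-2)·3·e^{-1·1.5} = 5·0.000553 + (-1)·0.011109 + (-6)·0.223130 = -1.3471.

-1.3471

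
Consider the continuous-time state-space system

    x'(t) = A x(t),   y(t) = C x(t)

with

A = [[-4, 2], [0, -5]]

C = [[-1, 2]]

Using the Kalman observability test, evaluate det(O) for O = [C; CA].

CA = [[4, -12]]
Observability matrix O = [C; CA] = [[-1, 2], [4, -12]]
det(O) = (-1)·(-12) - 2·4 = 12 - 8 = 4
Since det(O) ≠ 0, rank(O) = 2 and the system is completely observable.

4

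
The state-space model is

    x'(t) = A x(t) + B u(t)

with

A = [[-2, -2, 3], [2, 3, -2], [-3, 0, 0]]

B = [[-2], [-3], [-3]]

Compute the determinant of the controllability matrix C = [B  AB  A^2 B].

AB = [[1], [-7], [6]]
A^2B = [[30], [-31], [-3]]
Controllability matrix C = [B  AB  A^2B] = [[-2, 1, 30], [-3, -7, -31], [-3, 6, -3]]
Expanding along the first row, det(C) = (-2)·((-7)·(-3) - (-31)·6) - 1·((-3)·(-3) - (-31)·(-3)) + 30·((-3)·6 - (-7)·(-3)) = (-2)·207 - 1·(-84) + 30·(-39) = -1500
Since det(C) ≠ 0, rank(C) = 3 and the system is completely controllable.

-1500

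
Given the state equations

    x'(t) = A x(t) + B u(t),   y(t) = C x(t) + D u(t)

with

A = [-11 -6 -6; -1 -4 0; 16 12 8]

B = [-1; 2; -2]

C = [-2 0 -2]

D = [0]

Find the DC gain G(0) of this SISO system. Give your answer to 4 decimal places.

6.0000

G(0) = C(-A)^{-1}B + D = -C A^{-1} B + D.
det A = -8, so A^{-1} = (1/-8)·adj(A) = [[4, 3, 3], [-1, -1, -3/4], [-13/2, -9/2, -19/4]]
A^{-1} B = [-4, 1/2, 7]^T
C A^{-1} B = -6
G(0) = D - C A^{-1} B = 0 - (-6) = 6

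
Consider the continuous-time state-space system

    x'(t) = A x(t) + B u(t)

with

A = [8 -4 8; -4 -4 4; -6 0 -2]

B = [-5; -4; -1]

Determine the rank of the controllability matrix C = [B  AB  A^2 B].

AB = [[-32], [32], [32]]
A^2B = [[-128], [128], [128]]
Controllability matrix C = [B  AB  A^2B] = [[-5, -32, -128], [-4, 32, 128], [-1, 32, 128]]
The rows r1, r2, r3 of C are linearly dependent: r1 - 2·r2 + 3·r3 = 0 (check each entry), so rank(C) ≤ 2.
The 2×2 minor from rows 1, 2, columns 1, 2 is (-5)·32 - (-32)·(-4) = -160 - 128 = -288 ≠ 0, so rank(C) = 2.
rank(C) = 2 < n = 3, so the pair (A, B) is not completely controllable.

2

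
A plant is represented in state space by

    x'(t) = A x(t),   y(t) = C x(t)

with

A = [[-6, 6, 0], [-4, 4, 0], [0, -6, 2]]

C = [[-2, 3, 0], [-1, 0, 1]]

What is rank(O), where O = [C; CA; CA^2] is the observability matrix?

CA = [[0, 0, 0], [6, -12, 2]]
CA^2 = [[0, 0, 0], [12, -24, 4]]
Observability matrix O = [C; CA; CA^2] = [[-2, 3, 0], [-1, 0, 1], [0, 0, 0], [6, -12, 2], [0, 0, 0], [12, -24, 4]]
The columns c1, c2, c3 of O are linearly dependent: 3·c1 + 2·c2 + 3·c3 = 0 (check each entry), so rank(O) ≤ 2.
The 2×2 minor from rows 1, 2, columns 1, 2 is (-2)·0 - 3·(-1) = 0 - (-3) = 3 ≠ 0, so rank(O) = 2.
rank(O) = 2 < n = 3, so the pair (A, C) is not completely observable.

2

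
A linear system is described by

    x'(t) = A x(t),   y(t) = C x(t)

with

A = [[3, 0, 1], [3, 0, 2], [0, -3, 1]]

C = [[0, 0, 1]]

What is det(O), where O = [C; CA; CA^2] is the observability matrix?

CA = [[0, -3, 1]]
CA^2 = [[-9, -3, -5]]
Observability matrix O = [C; CA; CA^2] = [[0, 0, 1], [0, -3, 1], [-9, -3, -5]]
Expanding along the first row, det(O) = 0·((-3)·(-5) - 1·(-3)) - 0·(0·(-5) - 1·(-9)) + 1·(0·(-3) - (-3)·(-9)) = 0·18 - 0·9 + 1·(-27) = -27
Since det(O) ≠ 0, rank(O) = 3 and the system is completely observable.

-27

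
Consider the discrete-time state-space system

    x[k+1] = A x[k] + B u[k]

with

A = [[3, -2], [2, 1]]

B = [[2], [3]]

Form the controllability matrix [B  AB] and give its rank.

AB = [[0], [7]]
Controllability matrix C = [B  AB] = [[2, 0], [3, 7]]
det(C) = 2·7 - 0·3 = 14 - 0 = 14 ≠ 0, so rank(C) = 2.
rank(C) = 2 = n, so the pair (A, B) is completely controllable.

2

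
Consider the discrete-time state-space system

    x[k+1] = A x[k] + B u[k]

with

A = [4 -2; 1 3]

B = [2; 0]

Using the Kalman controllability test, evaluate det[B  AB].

AB = [[8], [2]]
Controllability matrix C = [B  AB] = [[2, 8], [0, 2]]
det(C) = 2·2 - 8·0 = 4 - 0 = 4
Since det(C) ≠ 0, rank(C) = 2 and the system is completely controllable.

4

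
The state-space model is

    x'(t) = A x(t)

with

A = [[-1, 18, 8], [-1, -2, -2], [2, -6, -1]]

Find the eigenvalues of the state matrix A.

-5, 0, 1

det(sI - A) = s^3 - (tr A)s^2 + (M11 + M22 + M33)s - det A, where Mii is the 2×2 principal minor of A obtained by deleting row i and column i.
tr A = (-1) + (-2) + (-1) = -4; M11 = (-2)·(-1) - (-2)·(-6) = 2 - 12 = -10; M22 = (-1)·(-1) - 8·2 = 1 - 16 = -15; M33 = (-1)·(-2) - 18·(-1) = 2 - (-18) = 20; sum of minors = -5.
det A = (-1)·((-2)·(-1) - (-2)·(-6)) - 18·((-1)·(-1) - (-2)·2) + 8·((-1)·(-6) - (-2)·2) = (-1)·(-10) - 18·5 + 8·10 = 0.
So p(s) = det(sI - A) = s^3 + 4s^2 - 5s.
The constant term is 0, so p(s) = s(s^2 + 4s - 5).
Factor s^2 + 4s - 5: two numbers with sum -4 and product -5 are 1 and -5, so s^2 + 4s - 5 = (s - 1)(s + 5).
Hence p(s) = s (s - 1) (s + 5), with roots -5, 0, 1.
At least one eigenvalue has non-negative real part, so the system is not asymptotically stable.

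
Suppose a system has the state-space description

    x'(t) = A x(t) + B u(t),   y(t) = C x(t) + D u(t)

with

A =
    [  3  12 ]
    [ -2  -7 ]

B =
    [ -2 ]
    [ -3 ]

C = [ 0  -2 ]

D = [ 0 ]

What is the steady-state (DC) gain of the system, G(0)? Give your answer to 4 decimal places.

-8.6667

G(0) = C(-A)^{-1}B + D = -C A^{-1} B + D.
det A = 3, so A^{-1} = (1/3)·adj(A) = [[-7/3, -4], [2/3, 1]]
A^{-1} B = [50/3, -13/3]^T
C A^{-1} B = 26/3
G(0) = D - C A^{-1} B = 0 - (26/3) = -26/3 ≈ -8.6667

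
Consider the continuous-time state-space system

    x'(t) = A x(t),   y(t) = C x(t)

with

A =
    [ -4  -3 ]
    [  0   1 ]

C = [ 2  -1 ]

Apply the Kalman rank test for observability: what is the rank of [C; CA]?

2

CA = [[-8, -7]]
Observability matrix O = [C; CA] = [[2, -1], [-8, -7]]
det(O) = 2·(-7) - (-1)·(-8) = -14 - 8 = -22 ≠ 0, so rank(O) = 2.
rank(O) = 2 = n, so the pair (A, C) is completely observable.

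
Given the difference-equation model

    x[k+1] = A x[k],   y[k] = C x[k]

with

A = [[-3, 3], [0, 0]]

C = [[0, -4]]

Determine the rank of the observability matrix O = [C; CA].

1

CA = [[0, 0]]
Observability matrix O = [C; CA] = [[0, -4], [0, 0]]
Every row of O is a scalar multiple of row 1 = [0, -4] (multipliers 1, 0), so the rows span a one-dimensional space.
O ≠ 0, hence rank(O) = 1.
rank(O) = 1 < n = 2, so the pair (A, C) is not completely observable.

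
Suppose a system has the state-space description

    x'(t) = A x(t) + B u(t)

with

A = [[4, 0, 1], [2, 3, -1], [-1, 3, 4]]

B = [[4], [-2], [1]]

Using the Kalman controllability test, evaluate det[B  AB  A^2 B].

AB = [[17], [1], [-6]]
A^2B = [[62], [43], [-38]]
Controllability matrix C = [B  AB  A^2B] = [[4, 17, 62], [-2, 1, 43], [1, -6, -38]]
Expanding along the first row, det(C) = 4·(1·(-38) - 43·(-6)) - 17·((-2)·(-38) - 43·1) + 62·((-2)·(-6) - 1·1) = 4·220 - 17·33 + 62·11 = 1001
Since det(C) ≠ 0, rank(C) = 3 and the system is completely controllable.

1001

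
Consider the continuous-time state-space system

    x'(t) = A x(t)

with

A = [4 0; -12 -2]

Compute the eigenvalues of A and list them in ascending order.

-2, 4

det(sI - A) = s^2 - (tr A)s + det A, with tr A = 4 + (-2) = 2 and det A = 4·(-2) - 0·(-12) = -8 - 0 = -8.
So p(s) = det(sI - A) = s^2 - 2s - 8.
Factor s^2 - 2s - 8: two numbers with sum 2 and product -8 are 4 and -2, so s^2 - 2s - 8 = (s - 4)(s + 2).
Hence p(s) = (s - 4) (s + 2), with roots -2, 4.
At least one eigenvalue has non-negative real part, so the system is not asymptotically stable.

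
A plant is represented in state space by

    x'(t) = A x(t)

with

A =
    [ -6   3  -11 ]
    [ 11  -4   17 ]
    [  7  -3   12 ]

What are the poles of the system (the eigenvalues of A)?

det(sI - A) = s^3 - (tr A)s^2 + (M11 + M22 + M33)s - det A, where Mii is the 2×2 principal minor of A obtained by deleting row i and column i.
tr A = (-6) + (-4) + 12 = 2; M11 = (-4)·12 - 17·(-3) = -48 - (-51) = 3; M22 = (-6)·12 - (-11)·7 = -72 - (-77) = 5; M33 = (-6)·(-4) - 3·11 = 24 - 33 = -9; sum of minors = -1.
det A = (-6)·((-4)·12 - 17·(-3)) - 3·(11·12 - 17·7) + (-11)·(11·(-3) - (-4)·7) = (-6)·3 - 3·13 + (-11)·(-5) = -2.
So p(s) = det(sI - A) = s^3 - 2s^2 - s + 2.
Rational-root test: any integer root divides 2. Testing small divisors, s = -1 works: p(-1) = -1 + (-2) + 1 + 2 = 0, so (s + 1) is a factor.
Dividing, p(s) = (s + 1)(s^2 - 3s + 2).
Factor s^2 - 3s + 2: two numbers with sum 3 and product 2 are 2 and 1, so s^2 - 3s + 2 = (s - 2)(s - 1).
Hence p(s) = (s - 2) (s - 1) (s + 1), with roots -1, 1, 2.
At least one eigenvalue has non-negative real part, so the system is not asymptotically stable.

-1, 1, 2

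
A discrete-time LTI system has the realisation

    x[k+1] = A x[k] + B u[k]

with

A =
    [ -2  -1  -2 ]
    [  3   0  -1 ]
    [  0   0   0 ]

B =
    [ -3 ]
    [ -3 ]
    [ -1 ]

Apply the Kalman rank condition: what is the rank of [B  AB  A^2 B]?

AB = [[11], [-8], [0]]
A^2B = [[-14], [33], [0]]
Controllability matrix C = [B  AB  A^2B] = [[-3, 11, -14], [-3, -8, 33], [-1, 0, 0]]
det(C) = (-3)·((-8)·0 - 33·0) - 11·((-3)·0 - 33·(-1)) + (-14)·((-3)·0 - (-8)·(-1)) = (-3)·0 - 11·33 + (-14)·(-8) = -251 ≠ 0, so rank(C) = 3.
rank(C) = 3 = n, so the pair (A, B) is completely controllable.

3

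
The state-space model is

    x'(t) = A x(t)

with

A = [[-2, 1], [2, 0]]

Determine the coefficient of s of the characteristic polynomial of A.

2

For a 2×2 matrix, det(sI - A) = s^2 - (tr A)s + det A.
tr A = -2, det A = -2.
So p(s) = s^2 + 2s - 2.
The coefficient of s is 2.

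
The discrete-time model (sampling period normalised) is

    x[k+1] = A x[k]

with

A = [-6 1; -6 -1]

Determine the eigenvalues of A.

det(zI - A) = z^2 - (tr A)z + det A, with tr A = (-6) + (-1) = -7 and det A = (-6)·(-1) - 1·(-6) = 6 - (-6) = 12.
So p(z) = det(zI - A) = z^2 + 7z + 12.
Factor z^2 + 7z + 12: two numbers with sum -7 and product 12 are -3 and -4, so z^2 + 7z + 12 = (z + 3)(z + 4).
Hence p(z) = (z + 3) (z + 4), with roots -4, -3.

-4, -3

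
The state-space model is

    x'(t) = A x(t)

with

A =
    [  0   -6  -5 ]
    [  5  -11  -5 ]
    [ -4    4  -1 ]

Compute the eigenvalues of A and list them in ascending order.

-6, -5, -1

det(sI - A) = s^3 - (tr A)s^2 + (M11 + M22 + M33)s - det A, where Mii is the 2×2 principal minor of A obtained by deleting row i and column i.
tr A = 0 + (-11) + (-1) = -12; M11 = (-11)·(-1) - (-5)·4 = 11 - (-20) = 31; M22 = 0·(-1) - (-5)·(-4) = 0 - 20 = -20; M33 = 0·(-11) - (-6)·5 = 0 - (-30) = 30; sum of minors = 41.
det A = 0·((-11)·(-1) - (-5)·4) - (-6)·(5·(-1) - (-5)·(-4)) + (-5)·(5·4 - (-11)·(-4)) = 0·31 - (-6)·(-25) + (-5)·(-24) = -30.
So p(s) = det(sI - A) = s^3 + 12s^2 + 41s + 30.
Rational-root test: any integer root divides 30. Testing small divisors, s = -1 works: p(-1) = -1 + 12 + (-41) + 30 = 0, so (s + 1) is a factor.
Dividing, p(s) = (s + 1)(s^2 + 11s + 30).
Factor s^2 + 11s + 30: two numbers with sum -11 and product 30 are -5 and -6, so s^2 + 11s + 30 = (s + 5)(s + 6).
Hence p(s) = (s + 1) (s + 5) (s + 6), with roots -6, -5, -1.
All eigenvalues have negative real part, so the system is asymptotically stable.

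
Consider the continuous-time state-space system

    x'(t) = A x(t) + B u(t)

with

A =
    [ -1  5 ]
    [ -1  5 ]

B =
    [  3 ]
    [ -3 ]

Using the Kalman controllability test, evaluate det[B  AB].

AB = [[-18], [-18]]
Controllability matrix C = [B  AB] = [[3, -18], [-3, -18]]
det(C) = 3·(-18) - (-18)·(-3) = -54 - 54 = -108
Since det(C) ≠ 0, rank(C) = 2 and the system is completely controllable.

-108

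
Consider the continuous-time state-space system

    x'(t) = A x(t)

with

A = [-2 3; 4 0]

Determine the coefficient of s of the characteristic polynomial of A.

2

For a 2×2 matrix, det(sI - A) = s^2 - (tr A)s + det A.
tr A = -2, det A = -12.
So p(s) = s^2 + 2s - 12.
The coefficient of s is 2.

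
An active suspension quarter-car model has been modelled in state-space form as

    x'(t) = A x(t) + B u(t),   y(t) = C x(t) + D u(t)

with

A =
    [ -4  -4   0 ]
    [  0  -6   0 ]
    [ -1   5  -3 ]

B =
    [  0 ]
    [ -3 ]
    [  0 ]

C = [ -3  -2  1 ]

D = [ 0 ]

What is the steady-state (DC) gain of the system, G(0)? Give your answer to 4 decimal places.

-1.5000

G(0) = C(-A)^{-1}B + D = -C A^{-1} B + D.
det A = -72, so A^{-1} = (1/-72)·adj(A) = [[-1/4, 1/6, 0], [0, -1/6, 0], [1/12, -1/3, -1/3]]
A^{-1} B = [-1/2, 1/2, 1]^T
C A^{-1} B = 3/2
G(0) = D - C A^{-1} B = 0 - (3/2) = -3/2 ≈ -1.5000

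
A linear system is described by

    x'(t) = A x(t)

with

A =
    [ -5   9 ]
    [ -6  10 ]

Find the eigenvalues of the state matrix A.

1, 4

det(sI - A) = s^2 - (tr A)s + det A, with tr A = (-5) + 10 = 5 and det A = (-5)·10 - 9·(-6) = -50 - (-54) = 4.
So p(s) = det(sI - A) = s^2 - 5s + 4.
Factor s^2 - 5s + 4: two numbers with sum 5 and product 4 are 4 and 1, so s^2 - 5s + 4 = (s - 4)(s - 1).
Hence p(s) = (s - 4) (s - 1), with roots 1, 4.
At least one eigenvalue has non-negative real part, so the system is not asymptotically stable.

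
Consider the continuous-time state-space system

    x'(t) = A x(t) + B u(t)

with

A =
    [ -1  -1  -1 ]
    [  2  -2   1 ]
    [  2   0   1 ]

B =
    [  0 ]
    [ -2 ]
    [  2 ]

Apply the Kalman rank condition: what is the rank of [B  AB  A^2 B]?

AB = [[0], [6], [2]]
A^2B = [[-8], [-10], [2]]
Controllability matrix C = [B  AB  A^2B] = [[0, 0, -8], [-2, 6, -10], [2, 2, 2]]
det(C) = 0·(6·2 - (-10)·2) - 0·((-2)·2 - (-10)·2) + (-8)·((-2)·2 - 6·2) = 0·32 - 0·16 + (-8)·(-16) = 128 ≠ 0, so rank(C) = 3.
rank(C) = 3 = n, so the pair (A, B) is completely controllable.

3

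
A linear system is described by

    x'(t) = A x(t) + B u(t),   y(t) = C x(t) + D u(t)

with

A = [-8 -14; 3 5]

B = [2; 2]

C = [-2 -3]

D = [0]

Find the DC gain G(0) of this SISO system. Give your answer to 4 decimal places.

G(0) = C(-A)^{-1}B + D = -C A^{-1} B + D.
det A = 2, so A^{-1} = (1/2)·adj(A) = [[5/2, 7], [-3/2, -4]]
A^{-1} B = [19, -11]^T
C A^{-1} B = -5
G(0) = D - C A^{-1} B = 0 - (-5) = 5

5.0000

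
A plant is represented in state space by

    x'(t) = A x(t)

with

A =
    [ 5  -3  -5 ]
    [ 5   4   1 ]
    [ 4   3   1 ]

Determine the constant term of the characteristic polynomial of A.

-13

Expand det(sI - A) for the 3×3 matrix.
p(s) = s^3 - 10s^2 + 61s - 13.
(Check: constant term = det(-A) = (-1)^3 det A = -13; coefficient of s^2 = -tr A = -10.)
The constant term is -13.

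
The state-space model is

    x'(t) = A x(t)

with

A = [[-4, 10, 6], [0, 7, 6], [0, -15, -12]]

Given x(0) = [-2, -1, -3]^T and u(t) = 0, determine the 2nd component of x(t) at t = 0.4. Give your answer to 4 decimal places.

-4.4490

det(sI - A) = s^3 - (tr A)s^2 + (M11 + M22 + M33)s - det A, where Mii is the 2×2 principal minor of A obtained by deleting row i and column i.
tr A = (-4) + 7 + (-12) = -9; M11 = 7·(-12) - 6·(-15) = -84 - (-90) = 6; M22 = (-4)·(-12) - 6·0 = 48 - 0 = 48; M33 = (-4)·7 - 10·0 = -28 - 0 = -28; sum of minors = 26.
det A = (-4)·(7·(-12) - 6·(-15)) - 10·(0·(-12) - 6·0) + 6·(0·(-15) - 7·0) = (-4)·6 - 10·0 + 6·0 = -24.
So p(s) = det(sI - A) = s^3 + 9s^2 + 26s + 24.
Rational-root test: any integer root divides 24. Testing small divisors, s = -2 works: p(-2) = -8 + 36 + (-52) + 24 = 0, so (s + 2) is a factor.
Dividing, p(s) = (s + 2)(s^2 + 7s + 12).
Factor s^2 + 7s + 12: two numbers with sum -7 and product 12 are -3 and -4, so s^2 + 7s + 12 = (s + 3)(s + 4).
Hence p(s) = (s + 2) (s + 3) (s + 4), with roots -4, -3, -2.
The eigenvalues -4, -3, -2 are distinct and real, so A is diagonalisable and x(t) = e^{At} x(0) = V diag(e^{λ_i t}) V^{-1} x(0), where the columns of V are the eigenvectors.
λ = -4: A - (-4)I = [[0, 10, 6], [0, 11, 6], [0, -15, -8]]. v must be orthogonal to every row; (row 1) × (row 2) = [-6, 0, 0], so take v_1 = [1, 0, 0]^T.
λ = -3: A - (-3)I = [[-1, 10, 6], [0, 10, 6], [0, -15, -9]]. v must be orthogonal to every row; (row 1) × (row 2) = [0, 6, -10], so take v_2 = [0, 3, -5]^T.
λ = -2: A - (-2)I = [[-2, 10, 6], [0, 9, 6], [0, -15, -10]]. v must be orthogonal to every row; (row 1) × (row 2) = [6, 12, -18], so take v_3 = [1, 2, -3]^T.
V = [v_1 v_2 v_3] = [[1, 0, 1], [0, 3, 2], [0, -5, -3]] has det V = 1, so V^{-1} = adj(V)/det V = [[1, -5, -3], [0, -3, -2], [0, 5, 3]].
Modal coordinates z(0) = V^{-1} x(0): 1·(-2) + (-5)·(-1) + (-3)·(-3) = 12; 0·(-2) + (-3)·(-1) + (-2)·(-3) = 9; 0·(-2) + 5·(-1) + 3·(-3) = -14; so z(0) = [12, 9, -14]^T.
x_2(t) = Σ_i (v_i)_2 · z_i(0) · e^{λ_i t} (row 2 of V times the modal terms).
x_2(0.4) = 0·12·e^{-4·0.4} + 3·9·e^{-3·0.4} + 2·(-14)·e^{-2·0.4} = 0·0.201897 + 27·0.301194 + (-28)·0.449329 = -4.4490.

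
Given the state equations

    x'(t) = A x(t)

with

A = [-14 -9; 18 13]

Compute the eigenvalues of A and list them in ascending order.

-5, 4

det(sI - A) = s^2 - (tr A)s + det A, with tr A = (-14) + 13 = -1 and det A = (-14)·13 - (-9)·18 = -182 - (-162) = -20.
So p(s) = det(sI - A) = s^2 + s - 20.
Factor s^2 + s - 20: two numbers with sum -1 and product -20 are 4 and -5, so s^2 + s - 20 = (s - 4)(s + 5).
Hence p(s) = (s - 4) (s + 5), with roots -5, 4.
At least one eigenvalue has non-negative real part, so the system is not asymptotically stable.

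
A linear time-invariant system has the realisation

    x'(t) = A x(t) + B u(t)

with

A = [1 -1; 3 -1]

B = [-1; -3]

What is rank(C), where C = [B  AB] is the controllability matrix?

AB = [[2], [0]]
Controllability matrix C = [B  AB] = [[-1, 2], [-3, 0]]
det(C) = (-1)·0 - 2·(-3) = 0 - (-6) = 6 ≠ 0, so rank(C) = 2.
rank(C) = 2 = n, so the pair (A, B) is completely controllable.

2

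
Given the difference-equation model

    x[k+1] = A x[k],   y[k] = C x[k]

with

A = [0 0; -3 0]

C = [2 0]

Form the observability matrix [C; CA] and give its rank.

1

CA = [[0, 0]]
Observability matrix O = [C; CA] = [[2, 0], [0, 0]]
Every row of O is a scalar multiple of row 1 = [2, 0] (multipliers 1, 0), so the rows span a one-dimensional space.
O ≠ 0, hence rank(O) = 1.
rank(O) = 1 < n = 2, so the pair (A, C) is not completely observable.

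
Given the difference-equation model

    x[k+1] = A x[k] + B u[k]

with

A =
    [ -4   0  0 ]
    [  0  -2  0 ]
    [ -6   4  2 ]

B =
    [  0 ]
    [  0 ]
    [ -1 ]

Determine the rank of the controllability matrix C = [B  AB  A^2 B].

1

AB = [[0], [0], [-2]]
A^2B = [[0], [0], [-4]]
Controllability matrix C = [B  AB  A^2B] = [[0, 0, 0], [0, 0, 0], [-1, -2, -4]]
Every column of C is a scalar multiple of column 1 = [0, 0, -1] (multipliers 1, 2, 4), so the columns span a one-dimensional space.
C ≠ 0, hence rank(C) = 1.
rank(C) = 1 < n = 3, so the pair (A, B) is not completely controllable.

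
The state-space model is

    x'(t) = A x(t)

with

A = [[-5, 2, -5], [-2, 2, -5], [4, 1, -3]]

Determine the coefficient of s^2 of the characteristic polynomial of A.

6

Expand det(sI - A) for the 3×3 matrix.
p(s) = s^3 + 6s^2 + 28s - 3.
(Check: constant term = det(-A) = (-1)^3 det A = -3; coefficient of s^2 = -tr A = 6.)
The coefficient of s^2 is 6.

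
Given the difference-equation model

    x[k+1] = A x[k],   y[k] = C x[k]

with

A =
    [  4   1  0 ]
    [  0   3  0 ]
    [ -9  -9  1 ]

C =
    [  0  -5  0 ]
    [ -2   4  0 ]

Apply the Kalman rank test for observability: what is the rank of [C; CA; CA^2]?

2

CA = [[0, -15, 0], [-8, 10, 0]]
CA^2 = [[0, -45, 0], [-32, 22, 0]]
Observability matrix O = [C; CA; CA^2] = [[0, -5, 0], [-2, 4, 0], [0, -15, 0], [-8, 10, 0], [0, -45, 0], [-32, 22, 0]]
Column 3 of O is identically zero, so rank(O) ≤ 2.
The 2×2 minor from rows 1, 2, columns 1, 2 is 0·4 - (-5)·(-2) = 0 - 10 = -10 ≠ 0, so rank(O) = 2.
rank(O) = 2 < n = 3, so the pair (A, C) is not completely observable.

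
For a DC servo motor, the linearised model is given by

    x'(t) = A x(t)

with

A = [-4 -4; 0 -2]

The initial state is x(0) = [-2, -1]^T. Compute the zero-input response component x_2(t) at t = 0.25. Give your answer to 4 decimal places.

-0.6065

det(sI - A) = s^2 - (tr A)s + det A, with tr A = (-4) + (-2) = -6 and det A = (-4)·(-2) - (-4)·0 = 8 - 0 = 8.
So p(s) = det(sI - A) = s^2 + 6s + 8.
Factor s^2 + 6s + 8: two numbers with sum -6 and product 8 are -2 and -4, so s^2 + 6s + 8 = (s + 2)(s + 4).
Hence p(s) = (s + 2) (s + 4), with roots -4, -2.
The eigenvalues -4, -2 are distinct and real, so A is diagonalisable and x(t) = e^{At} x(0) = V diag(e^{λ_i t}) V^{-1} x(0), where the columns of V are the eigenvectors.
λ = -4: A - (-4)I = [[0, -4], [0, 2]]. Row 1 gives 0·v1 + (-4)·v2 = 0, so take v_1 = [-1, 0]^T.
λ = -2: A - (-2)I = [[-2, -4], [0, 0]]. Row 1 gives (-2)·v1 + (-4)·v2 = 0, so take v_2 = [2, -1]^T.
V = [v_1 v_2] = [[-1, 2], [0, -1]] has det V = 1, so V^{-1} = adj(V)/det V = [[-1, -2], [0, -1]].
Modal coordinates z(0) = V^{-1} x(0): (-1)·(-2) + (-2)·(-1) = 4; 0·(-2) + (-1)·(-1) = 1; so z(0) = [4, 1]^T.
x_2(t) = Σ_i (v_i)_2 · z_i(0) · e^{λ_i t} (row 2 of V times the modal terms).
x_2(0.25) = 0·4·e^{-4·0.25} + (-1)·1·e^{-2·0.25} = 0·0.367879 + (-1)·0.606531 = -0.6065.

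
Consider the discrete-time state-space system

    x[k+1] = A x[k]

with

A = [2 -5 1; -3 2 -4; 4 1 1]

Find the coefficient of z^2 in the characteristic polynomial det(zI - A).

-5

Expand det(zI - A) for the 3×3 matrix.
p(z) = z^3 - 5z^2 - 7z - 66.
(Check: constant term = det(-A) = (-1)^3 det A = -66; coefficient of z^2 = -tr A = -5.)
The coefficient of z^2 is -5.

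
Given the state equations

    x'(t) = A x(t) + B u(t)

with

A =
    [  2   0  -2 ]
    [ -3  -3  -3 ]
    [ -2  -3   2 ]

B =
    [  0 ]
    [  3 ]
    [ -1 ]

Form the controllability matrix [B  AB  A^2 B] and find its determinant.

AB = [[2], [-6], [-11]]
A^2B = [[26], [45], [-8]]
Controllability matrix C = [B  AB  A^2B] = [[0, 2, 26], [3, -6, 45], [-1, -11, -8]]
Expanding along the first row, det(C) = 0·((-6)·(-8) - 45·(-11)) - 2·(3·(-8) - 45·(-1)) + 26·(3·(-11) - (-6)·(-1)) = 0·543 - 2·21 + 26·(-39) = -1056
Since det(C) ≠ 0, rank(C) = 3 and the system is completely controllable.

-1056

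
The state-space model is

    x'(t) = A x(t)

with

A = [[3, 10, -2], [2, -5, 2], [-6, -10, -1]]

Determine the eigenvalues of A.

-5, -3, 5

det(sI - A) = s^3 - (tr A)s^2 + (M11 + M22 + M33)s - det A, where Mii is the 2×2 principal minor of A obtained by deleting row i and column i.
tr A = 3 + (-5) + (-1) = -3; M11 = (-5)·(-1) - 2·(-10) = 5 - (-20) = 25; M22 = 3·(-1) - (-2)·(-6) = -3 - 12 = -15; M33 = 3·(-5) - 10·2 = -15 - 20 = -35; sum of minors = -25.
det A = 3·((-5)·(-1) - 2·(-10)) - 10·(2·(-1) - 2·(-6)) + (-2)·(2·(-10) - (-5)·(-6)) = 3·25 - 10·10 + (-2)·(-50) = 75.
So p(s) = det(sI - A) = s^3 + 3s^2 - 25s - 75.
Rational-root test: any integer root divides -75. Testing small divisors, s = -3 works: p(-3) = -27 + 27 + 75 + (-75) = 0, so (s + 3) is a factor.
Dividing, p(s) = (s + 3)(s^2 - 25).
Factor s^2 - 25: two numbers with sum 0 and product -25 are 5 and -5, so s^2 - 25 = (s - 5)(s + 5).
Hence p(s) = (s - 5) (s + 3) (s + 5), with roots -5, -3, 5.
At least one eigenvalue has non-negative real part, so the system is not asymptotically stable.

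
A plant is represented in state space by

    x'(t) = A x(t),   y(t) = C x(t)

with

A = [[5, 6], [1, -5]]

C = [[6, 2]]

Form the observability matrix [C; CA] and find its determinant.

92

CA = [[32, 26]]
Observability matrix O = [C; CA] = [[6, 2], [32, 26]]
det(O) = 6·26 - 2·32 = 156 - 64 = 92
Since det(O) ≠ 0, rank(O) = 2 and the system is completely observable.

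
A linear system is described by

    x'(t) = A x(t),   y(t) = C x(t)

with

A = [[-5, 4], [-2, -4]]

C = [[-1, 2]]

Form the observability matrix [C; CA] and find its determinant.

10

CA = [[1, -12]]
Observability matrix O = [C; CA] = [[-1, 2], [1, -12]]
det(O) = (-1)·(-12) - 2·1 = 12 - 2 = 10
Since det(O) ≠ 0, rank(O) = 2 and the system is completely observable.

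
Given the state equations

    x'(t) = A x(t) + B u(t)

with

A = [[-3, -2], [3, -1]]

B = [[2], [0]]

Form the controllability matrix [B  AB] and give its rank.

AB = [[-6], [6]]
Controllability matrix C = [B  AB] = [[2, -6], [0, 6]]
det(C) = 2·6 - (-6)·0 = 12 - 0 = 12 ≠ 0, so rank(C) = 2.
rank(C) = 2 = n, so the pair (A, B) is completely controllable.

2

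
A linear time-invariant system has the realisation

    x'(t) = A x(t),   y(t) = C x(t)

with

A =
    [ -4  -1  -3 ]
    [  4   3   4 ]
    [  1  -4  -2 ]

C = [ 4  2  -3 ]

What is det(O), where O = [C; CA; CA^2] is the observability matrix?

CA = [[-11, 14, 2]]
CA^2 = [[102, 45, 85]]
Observability matrix O = [C; CA; CA^2] = [[4, 2, -3], [-11, 14, 2], [102, 45, 85]]
Expanding along the first row, det(O) = 4·(14·85 - 2·45) - 2·((-11)·85 - 2·102) + (-3)·((-11)·45 - 14·102) = 4·1100 - 2·(-1139) + (-3)·(-1923) = 12447
Since det(O) ≠ 0, rank(O) = 3 and the system is completely observable.

12447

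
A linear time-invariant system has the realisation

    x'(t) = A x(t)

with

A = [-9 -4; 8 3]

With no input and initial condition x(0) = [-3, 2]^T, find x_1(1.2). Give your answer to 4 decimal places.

det(sI - A) = s^2 - (tr A)s + det A, with tr A = (-9) + 3 = -6 and det A = (-9)·3 - (-4)·8 = -27 - (-32) = 5.
So p(s) = det(sI - A) = s^2 + 6s + 5.
Factor s^2 + 6s + 5: two numbers with sum -6 and product 5 are -1 and -5, so s^2 + 6s + 5 = (s + 1)(s + 5).
Hence p(s) = (s + 1) (s + 5), with roots -5, -1.
The eigenvalues -5, -1 are distinct and real, so A is diagonalisable and x(t) = e^{At} x(0) = V diag(e^{λ_i t}) V^{-1} x(0), where the columns of V are the eigenvectors.
λ = -5: A - (-5)I = [[-4, -4], [8, 8]]. Row 1 gives (-4)·v1 + (-4)·v2 = 0, so take v_1 = [1, -1]^T.
λ = -1: A - (-1)I = [[-8, -4], [8, 4]]. Row 1 gives (-8)·v1 + (-4)·v2 = 0, so take v_2 = [-1, 2]^T.
V = [v_1 v_2] = [[1, -1], [-1, 2]] has det V = 1, so V^{-1} = adj(V)/det V = [[2, 1], [1, 1]].
Modal coordinates z(0) = V^{-1} x(0): 2·(-3) + 1·2 = -4; 1·(-3) + 1·2 = -1; so z(0) = [-4, -1]^T.
x_1(t) = Σ_i (v_i)_1 · z_i(0) · e^{λ_i t} (row 1 of V times the modal terms).
x_1(1.2) = 1·(-4)·e^{-5·1.2} + (-1)·(-1)·e^{-1·1.2} = (-4)·0.002479 + 1·0.301194 = 0.2913.

0.2913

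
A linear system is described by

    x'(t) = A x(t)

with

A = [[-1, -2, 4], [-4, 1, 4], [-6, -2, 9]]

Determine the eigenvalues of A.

1, 3, 5

det(sI - A) = s^3 - (tr A)s^2 + (M11 + M22 + M33)s - det A, where Mii is the 2×2 principal minor of A obtained by deleting row i and column i.
tr A = (-1) + 1 + 9 = 9; M11 = 1·9 - 4·(-2) = 9 - (-8) = 17; M22 = (-1)·9 - 4·(-6) = -9 - (-24) = 15; M33 = (-1)·1 - (-2)·(-4) = -1 - 8 = -9; sum of minors = 23.
det A = (-1)·(1·9 - 4·(-2)) - (-2)·((-4)·9 - 4·(-6)) + 4·((-4)·(-2) - 1·(-6)) = (-1)·17 - (-2)·(-12) + 4·14 = 15.
So p(s) = det(sI - A) = s^3 - 9s^2 + 23s - 15.
Rational-root test: any integer root divides -15. Testing small divisors, s = 1 works: p(1) = 1 + (-9) + 23 + (-15) = 0, so (s - 1) is a factor.
Dividing, p(s) = (s - 1)(s^2 - 8s + 15).
Factor s^2 - 8s + 15: two numbers with sum 8 and product 15 are 5 and 3, so s^2 - 8s + 15 = (s - 5)(s - 3).
Hence p(s) = (s - 5) (s - 3) (s - 1), with roots 1, 3, 5.
At least one eigenvalue has non-negative real part, so the system is not asymptotically stable.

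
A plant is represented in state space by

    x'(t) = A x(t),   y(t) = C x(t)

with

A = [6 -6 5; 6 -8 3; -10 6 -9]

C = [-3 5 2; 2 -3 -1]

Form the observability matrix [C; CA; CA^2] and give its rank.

CA = [[-8, -10, -18], [4, 6, 10]]
CA^2 = [[72, 20, 92], [-40, -12, -52]]
Observability matrix O = [C; CA; CA^2] = [[-3, 5, 2], [2, -3, -1], [-8, -10, -18], [4, 6, 10], [72, 20, 92], [-40, -12, -52]]
The columns c1, c2, c3 of O are linearly dependent: -c1 - c2 + c3 = 0 (check each entry), so rank(O) ≤ 2.
The 2×2 minor from rows 1, 2, columns 1, 2 is (-3)·(-3) - 5·2 = 9 - 10 = -1 ≠ 0, so rank(O) = 2.
rank(O) = 2 < n = 3, so the pair (A, C) is not completely observable.

2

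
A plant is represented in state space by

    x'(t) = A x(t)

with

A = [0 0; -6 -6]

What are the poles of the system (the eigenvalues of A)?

-6, 0

det(sI - A) = s^2 - (tr A)s + det A, with tr A = 0 + (-6) = -6 and det A = 0·(-6) - 0·(-6) = 0 - 0 = 0.
So p(s) = det(sI - A) = s^2 + 6s.
Factor s^2 + 6s: two numbers with sum -6 and product 0 are 0 and -6, so s^2 + 6s = s(s + 6).
Hence p(s) = s (s + 6), with roots -6, 0.
At least one eigenvalue has non-negative real part, so the system is not asymptotically stable.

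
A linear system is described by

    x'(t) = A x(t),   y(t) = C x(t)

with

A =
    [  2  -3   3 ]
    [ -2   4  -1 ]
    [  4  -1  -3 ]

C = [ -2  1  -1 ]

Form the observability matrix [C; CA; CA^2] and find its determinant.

98

CA = [[-10, 11, -4]]
CA^2 = [[-58, 78, -29]]
Observability matrix O = [C; CA; CA^2] = [[-2, 1, -1], [-10, 11, -4], [-58, 78, -29]]
Expanding along the first row, det(O) = (-2)·(11·(-29) - (-4)·78) - 1·((-10)·(-29) - (-4)·(-58)) + (-1)·((-10)·78 - 11·(-58)) = (-2)·(-7) - 1·58 + (-1)·(-142) = 98
Since det(O) ≠ 0, rank(O) = 3 and the system is completely observable.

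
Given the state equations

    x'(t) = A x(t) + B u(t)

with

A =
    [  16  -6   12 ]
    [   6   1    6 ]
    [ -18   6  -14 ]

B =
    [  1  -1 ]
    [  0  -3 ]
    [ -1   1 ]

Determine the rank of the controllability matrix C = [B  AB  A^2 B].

AB = [[4, 14], [0, -3], [-4, -14]]
A^2B = [[16, 74], [0, -3], [-16, -74]]
Controllability matrix C = [B  AB  A^2B] = [[1, -1, 4, 14, 16, 74], [0, -3, 0, -3, 0, -3], [-1, 1, -4, -14, -16, -74]]
The rows r1, r2, r3 of C are linearly dependent: r1 + r3 = 0 (check each entry), so rank(C) ≤ 2.
The 2×2 minor from rows 1, 2, columns 1, 2 is 1·(-3) - (-1)·0 = -3 - 0 = -3 ≠ 0, so rank(C) = 2.
rank(C) = 2 < n = 3, so the pair (A, B) is not completely controllable.

2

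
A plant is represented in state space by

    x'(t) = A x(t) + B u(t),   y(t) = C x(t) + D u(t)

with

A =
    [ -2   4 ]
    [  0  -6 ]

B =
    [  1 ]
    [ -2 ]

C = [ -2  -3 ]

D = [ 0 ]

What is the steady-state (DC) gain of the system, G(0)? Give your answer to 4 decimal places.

1.3333

G(0) = C(-A)^{-1}B + D = -C A^{-1} B + D.
det A = 12, so A^{-1} = (1/12)·adj(A) = [[-1/2, -1/3], [0, -1/6]]
A^{-1} B = [1/6, 1/3]^T
C A^{-1} B = -4/3
G(0) = D - C A^{-1} B = 0 - (-4/3) = 4/3 ≈ 1.3333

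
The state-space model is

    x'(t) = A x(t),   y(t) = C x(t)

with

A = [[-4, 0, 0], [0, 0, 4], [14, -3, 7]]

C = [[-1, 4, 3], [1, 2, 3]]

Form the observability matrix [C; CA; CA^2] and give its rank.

2

CA = [[46, -9, 37], [38, -9, 29]]
CA^2 = [[334, -111, 223], [254, -87, 167]]
Observability matrix O = [C; CA; CA^2] = [[-1, 4, 3], [1, 2, 3], [46, -9, 37], [38, -9, 29], [334, -111, 223], [254, -87, 167]]
The columns c1, c2, c3 of O are linearly dependent: -c1 - c2 + c3 = 0 (check each entry), so rank(O) ≤ 2.
The 2×2 minor from rows 1, 2, columns 1, 2 is (-1)·2 - 4·1 = -2 - 4 = -6 ≠ 0, so rank(O) = 2.
rank(O) = 2 < n = 3, so the pair (A, C) is not completely observable.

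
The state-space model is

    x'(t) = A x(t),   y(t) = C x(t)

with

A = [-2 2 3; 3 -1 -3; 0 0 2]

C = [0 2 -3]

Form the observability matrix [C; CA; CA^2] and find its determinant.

CA = [[6, -2, -12]]
CA^2 = [[-18, 14, 0]]
Observability matrix O = [C; CA; CA^2] = [[0, 2, -3], [6, -2, -12], [-18, 14, 0]]
Expanding along the first row, det(O) = 0·((-2)·0 - (-12)·14) - 2·(6·0 - (-12)·(-18)) + (-3)·(6·14 - (-2)·(-18)) = 0·168 - 2·(-216) + (-3)·48 = 288
Since det(O) ≠ 0, rank(O) = 3 and the system is completely observable.

288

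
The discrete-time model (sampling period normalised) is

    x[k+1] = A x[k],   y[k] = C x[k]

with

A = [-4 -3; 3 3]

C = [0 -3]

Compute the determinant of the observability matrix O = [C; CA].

CA = [[-9, -9]]
Observability matrix O = [C; CA] = [[0, -3], [-9, -9]]
det(O) = 0·(-9) - (-3)·(-9) = 0 - 27 = -27
Since det(O) ≠ 0, rank(O) = 2 and the system is completely observable.

-27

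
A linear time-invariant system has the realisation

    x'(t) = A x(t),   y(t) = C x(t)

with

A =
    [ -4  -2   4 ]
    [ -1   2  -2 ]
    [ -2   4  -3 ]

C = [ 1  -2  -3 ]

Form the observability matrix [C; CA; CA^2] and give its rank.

CA = [[4, -18, 17]]
CA^2 = [[-32, 24, 1]]
Observability matrix O = [C; CA; CA^2] = [[1, -2, -3], [4, -18, 17], [-32, 24, 1]]
det(O) = 1·((-18)·1 - 17·24) - (-2)·(4·1 - 17·(-32)) + (-3)·(4·24 - (-18)·(-32)) = 1·(-426) - (-2)·548 + (-3)·(-480) = 2110 ≠ 0, so rank(O) = 3.
rank(O) = 3 = n, so the pair (A, C) is completely observable.

3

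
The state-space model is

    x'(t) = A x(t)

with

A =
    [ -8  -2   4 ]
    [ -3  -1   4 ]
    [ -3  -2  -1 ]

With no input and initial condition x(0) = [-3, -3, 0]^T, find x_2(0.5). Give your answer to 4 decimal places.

-0.2351

det(sI - A) = s^3 - (tr A)s^2 + (M11 + M22 + M33)s - det A, where Mii is the 2×2 principal minor of A obtained by deleting row i and column i.
tr A = (-8) + (-1) + (-1) = -10; M11 = (-1)·(-1) - 4·(-2) = 1 - (-8) = 9; M22 = (-8)·(-1) - 4·(-3) = 8 - (-12) = 20; M33 = (-8)·(-1) - (-2)·(-3) = 8 - 6 = 2; sum of minors = 31.
det A = (-8)·((-1)·(-1) - 4·(-2)) - (-2)·((-3)·(-1) - 4·(-3)) + 4·((-3)·(-2) - (-1)·(-3)) = (-8)·9 - (-2)·15 + 4·3 = -30.
So p(s) = det(sI - A) = s^3 + 10s^2 + 31s + 30.
Rational-root test: any integer root divides 30. Testing small divisors, s = -2 works: p(-2) = -8 + 40 + (-62) + 30 = 0, so (s + 2) is a factor.
Dividing, p(s) = (s + 2)(s^2 + 8s + 15).
Factor s^2 + 8s + 15: two numbers with sum -8 and product 15 are -3 and -5, so s^2 + 8s + 15 = (s + 3)(s + 5).
Hence p(s) = (s + 2) (s + 3) (s + 5), with roots -5, -3, -2.
The eigenvalues -5, -3, -2 are distinct and real, so A is diagonalisable and x(t) = e^{At} x(0) = V diag(e^{λ_i t}) V^{-1} x(0), where the columns of V are the eigenvectors.
λ = -5: A - (-5)I = [[-3, -2, 4], [-3, 4, 4], [-3, -2, 4]]. v must be orthogonal to every row; (row 1) × (row 2) = [-24, 0, -18], so take v_1 = [4, 0, 3]^T.
λ = -3: A - (-3)I = [[-5, -2, 4], [-3, 2, 4], [-3, -2, 2]]. v must be orthogonal to every row; (row 1) × (row 2) = [-16, 8, -16], so take v_2 = [2, -1, 2]^T.
λ = -2: A - (-2)I = [[-6, -2, 4], [-3, 1, 4], [-3, -2, 1]]. v must be orthogonal to every row; (row 1) × (row 2) = [-12, 12, -12], so take v_3 = [-1, 1, -1]^T.
V = [v_1 v_2 v_3] = [[4, 2, -1], [0, -1, 1], [3, 2, -1]] has det V = -1, so V^{-1} = adj(V)/det V = [[1, 0, -1], [-3, 1, 4], [-3, 2, 4]].
Modal coordinates z(0) = V^{-1} x(0): 1·(-3) + 0·(-3) + (-1)·0 = -3; (-3)·(-3) + 1·(-3) + 4·0 = 6; (-3)·(-3) + 2·(-3) + 4·0 = 3; so z(0) = [-3, 6, 3]^T.
x_2(t) = Σ_i (v_i)_2 · z_i(0) · e^{λ_i t} (row 2 of V times the modal terms).
x_2(0.5) = 0·(-3)·e^{-5·0.5} + (-1)·6·e^{-3·0.5} + 1·3·e^{-2·0.5} = 0·0.082085 + (-6)·0.223130 + 3·0.367879 = -0.2351.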